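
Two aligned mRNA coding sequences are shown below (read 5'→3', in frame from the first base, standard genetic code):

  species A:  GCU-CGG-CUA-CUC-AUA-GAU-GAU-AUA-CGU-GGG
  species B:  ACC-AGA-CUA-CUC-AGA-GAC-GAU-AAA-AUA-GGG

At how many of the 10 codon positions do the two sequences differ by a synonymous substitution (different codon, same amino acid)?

2

Codon 1: GCU Ala / ACC Thr — nonsynonymous.
Codon 2: CGG Arg / AGA Arg — synonymous.
Codon 3: CUA Leu / CUA Leu — identical.
Codon 4: CUC Leu / CUC Leu — identical.
Codon 5: AUA Ile / AGA Arg — nonsynonymous.
Codon 6: GAU Asp / GAC Asp — synonymous.
Codon 7: GAU Asp / GAU Asp — identical.
Codon 8: AUA Ile / AAA Lys — nonsynonymous.
Codon 9: CGU Arg / AUA Ile — nonsynonymous.
Codon 10: GGG Gly / GGG Gly — identical.
Synonymous differences: 2.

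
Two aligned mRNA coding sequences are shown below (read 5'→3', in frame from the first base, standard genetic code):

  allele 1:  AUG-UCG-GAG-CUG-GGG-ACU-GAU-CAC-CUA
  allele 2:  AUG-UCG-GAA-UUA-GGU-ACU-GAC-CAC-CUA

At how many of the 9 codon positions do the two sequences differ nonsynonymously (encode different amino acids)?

Codon 1: AUG Met / AUG Met — identical.
Codon 2: UCG Ser / UCG Ser — identical.
Codon 3: GAG Glu / GAA Glu — synonymous.
Codon 4: CUG Leu / UUA Leu — synonymous.
Codon 5: GGG Gly / GGU Gly — synonymous.
Codon 6: ACU Thr / ACU Thr — identical.
Codon 7: GAU Asp / GAC Asp — synonymous.
Codon 8: CAC His / CAC His — identical.
Codon 9: CUA Leu / CUA Leu — identical.
Nonsynonymous differences: 0.

0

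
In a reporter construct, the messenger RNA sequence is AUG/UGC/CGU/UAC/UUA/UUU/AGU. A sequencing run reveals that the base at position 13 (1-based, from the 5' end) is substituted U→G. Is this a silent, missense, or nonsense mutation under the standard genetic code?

missense

Position 13 falls in codon 5: UUA → Leu.
After the substitution the codon is GUA → Val.
Leu ≠ Val, so this is a missense mutation.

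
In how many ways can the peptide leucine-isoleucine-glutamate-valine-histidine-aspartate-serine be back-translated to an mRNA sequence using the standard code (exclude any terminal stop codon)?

3456

Leu: 6 codons.
Ile: 3 codons.
Glu: 2 codons.
Val: 4 codons.
His: 2 codons.
Asp: 2 codons.
Ser: 6 codons.
6 × 3 × 2 × 4 × 2 × 2 × 6 = 3456.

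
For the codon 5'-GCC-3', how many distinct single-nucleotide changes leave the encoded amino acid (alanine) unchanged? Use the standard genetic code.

Position 1: none → 0 synonymous.
Position 2: none → 0 synonymous.
Position 3: GCU, GCA, GCG → 3 synonymous.
Total: 0 + 0 + 3 = 3.

3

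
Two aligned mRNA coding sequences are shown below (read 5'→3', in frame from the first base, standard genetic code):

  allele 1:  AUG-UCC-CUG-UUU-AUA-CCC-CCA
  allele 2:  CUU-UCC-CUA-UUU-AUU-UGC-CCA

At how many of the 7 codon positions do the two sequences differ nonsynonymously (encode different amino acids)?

Codon 1: AUG Met / CUU Leu — nonsynonymous.
Codon 2: UCC Ser / UCC Ser — identical.
Codon 3: CUG Leu / CUA Leu — synonymous.
Codon 4: UUU Phe / UUU Phe — identical.
Codon 5: AUA Ile / AUU Ile — synonymous.
Codon 6: CCC Pro / UGC Cys — nonsynonymous.
Codon 7: CCA Pro / CCA Pro — identical.
Nonsynonymous differences: 2.

2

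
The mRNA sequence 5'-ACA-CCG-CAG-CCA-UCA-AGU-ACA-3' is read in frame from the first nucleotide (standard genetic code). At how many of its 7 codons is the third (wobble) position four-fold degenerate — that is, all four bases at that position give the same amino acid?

Codon 1 ACA (Thr): third position 4-fold.
Codon 2 CCG (Pro): third position 4-fold.
Codon 3 CAG (Gln): third position 2-fold.
Codon 4 CCA (Pro): third position 4-fold.
Codon 5 UCA (Ser): third position 4-fold.
Codon 6 AGU (Ser): third position 2-fold.
Codon 7 ACA (Thr): third position 4-fold.
Four-fold degenerate third positions: 5.

5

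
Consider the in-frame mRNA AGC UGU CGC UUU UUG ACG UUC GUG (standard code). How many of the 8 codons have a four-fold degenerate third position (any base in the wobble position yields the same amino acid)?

3

Codon 1 AGC (Ser): third position 2-fold.
Codon 2 UGU (Cys): third position 2-fold.
Codon 3 CGC (Arg): third position 4-fold.
Codon 4 UUU (Phe): third position 2-fold.
Codon 5 UUG (Leu): third position 2-fold.
Codon 6 ACG (Thr): third position 4-fold.
Codon 7 UUC (Phe): third position 2-fold.
Codon 8 GUG (Val): third position 4-fold.
Four-fold degenerate third positions: 3.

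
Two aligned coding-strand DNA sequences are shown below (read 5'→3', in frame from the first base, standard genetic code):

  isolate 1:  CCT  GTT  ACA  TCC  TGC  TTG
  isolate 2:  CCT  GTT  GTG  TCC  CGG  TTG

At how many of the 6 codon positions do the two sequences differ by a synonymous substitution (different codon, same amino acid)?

0

Codon 1: CCT Pro / CCT Pro — identical.
Codon 2: GTT Val / GTT Val — identical.
Codon 3: ACA Thr / GTG Val — nonsynonymous.
Codon 4: TCC Ser / TCC Ser — identical.
Codon 5: TGC Cys / CGG Arg — nonsynonymous.
Codon 6: TTG Leu / TTG Leu — identical.
Synonymous differences: 0.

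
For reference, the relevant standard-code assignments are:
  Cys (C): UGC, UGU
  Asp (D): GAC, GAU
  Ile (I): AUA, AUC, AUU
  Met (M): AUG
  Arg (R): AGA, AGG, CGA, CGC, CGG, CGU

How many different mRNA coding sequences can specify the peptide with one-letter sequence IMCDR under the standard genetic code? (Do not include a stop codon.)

Ile: 3 codons.
Met: 1 codon.
Cys: 2 codons.
Asp: 2 codons.
Arg: 6 codons.
3 × 1 × 2 × 2 × 6 = 72.

72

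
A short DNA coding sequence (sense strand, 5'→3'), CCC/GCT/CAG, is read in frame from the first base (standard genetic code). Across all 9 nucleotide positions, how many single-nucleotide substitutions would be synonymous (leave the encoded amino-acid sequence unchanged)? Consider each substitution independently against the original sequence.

7

Codon 1 (CCC, Pro): 3 synonymous substitutions.
Codon 2 (GCT, Ala): 3 synonymous substitutions.
Codon 3 (CAG, Gln): 1 synonymous substitution.
Total: 3 + 3 + 1 = 7.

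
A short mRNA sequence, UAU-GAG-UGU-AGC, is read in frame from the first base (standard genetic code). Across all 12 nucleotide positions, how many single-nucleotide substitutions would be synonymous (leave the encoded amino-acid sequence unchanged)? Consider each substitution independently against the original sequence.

4

Codon 1 (UAU, Tyr): 1 synonymous substitution.
Codon 2 (GAG, Glu): 1 synonymous substitution.
Codon 3 (UGU, Cys): 1 synonymous substitution.
Codon 4 (AGC, Ser): 1 synonymous substitution.
Total: 1 + 1 + 1 + 1 = 4.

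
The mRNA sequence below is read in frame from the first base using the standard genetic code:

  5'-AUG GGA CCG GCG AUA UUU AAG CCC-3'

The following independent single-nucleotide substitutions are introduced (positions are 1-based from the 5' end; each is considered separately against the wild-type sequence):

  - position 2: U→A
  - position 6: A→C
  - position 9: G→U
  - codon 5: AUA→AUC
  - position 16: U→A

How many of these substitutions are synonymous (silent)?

Codon 1: AUG (Met) → AAG (Lys) — missense.
Codon 2: GGA (Gly) → GGC (Gly) — synonymous.
Codon 3: CCG (Pro) → CCU (Pro) — synonymous.
Codon 5: AUA (Ile) → AUC (Ile) — synonymous.
Codon 6: UUU (Phe) → AUU (Ile) — missense.
Synonymous: 3 of 5.

3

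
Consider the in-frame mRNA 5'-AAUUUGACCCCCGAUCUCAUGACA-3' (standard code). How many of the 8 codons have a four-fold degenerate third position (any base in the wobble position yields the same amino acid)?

4

Codon 1 AAU (Asn): third position 2-fold.
Codon 2 UUG (Leu): third position 2-fold.
Codon 3 ACC (Thr): third position 4-fold.
Codon 4 CCC (Pro): third position 4-fold.
Codon 5 GAU (Asp): third position 2-fold.
Codon 6 CUC (Leu): third position 4-fold.
Codon 7 AUG (Met): third position 1-fold.
Codon 8 ACA (Thr): third position 4-fold.
Four-fold degenerate third positions: 4.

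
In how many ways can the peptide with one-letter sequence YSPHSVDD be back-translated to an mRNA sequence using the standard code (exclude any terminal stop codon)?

Tyr: 2 codons.
Ser: 6 codons.
Pro: 4 codons.
His: 2 codons.
Ser: 6 codons.
Val: 4 codons.
Asp: 2 codons.
Asp: 2 codons.
2 × 6 × 4 × 2 × 6 × 4 × 2 × 2 = 9216.

9216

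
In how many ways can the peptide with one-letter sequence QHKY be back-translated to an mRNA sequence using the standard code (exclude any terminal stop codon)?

Gln: 2 codons.
His: 2 codons.
Lys: 2 codons.
Tyr: 2 codons.
2 × 2 × 2 × 2 = 16.

16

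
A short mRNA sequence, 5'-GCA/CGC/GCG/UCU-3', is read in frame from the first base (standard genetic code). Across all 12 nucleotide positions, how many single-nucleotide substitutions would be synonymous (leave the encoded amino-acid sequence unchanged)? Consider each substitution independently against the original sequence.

12

Codon 1 (GCA, Ala): 3 synonymous substitutions.
Codon 2 (CGC, Arg): 3 synonymous substitutions.
Codon 3 (GCG, Ala): 3 synonymous substitutions.
Codon 4 (UCU, Ser): 3 synonymous substitutions.
Total: 3 + 3 + 3 + 3 = 12.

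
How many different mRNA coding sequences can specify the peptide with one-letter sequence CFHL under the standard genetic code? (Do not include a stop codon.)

48

Cys: 2 codons.
Phe: 2 codons.
His: 2 codons.
Leu: 6 codons.
2 × 2 × 2 × 6 = 48.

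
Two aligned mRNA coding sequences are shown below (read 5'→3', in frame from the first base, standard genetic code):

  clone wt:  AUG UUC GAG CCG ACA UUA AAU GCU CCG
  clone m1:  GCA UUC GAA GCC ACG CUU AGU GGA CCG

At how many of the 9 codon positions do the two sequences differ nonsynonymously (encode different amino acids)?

Codon 1: AUG Met / GCA Ala — nonsynonymous.
Codon 2: UUC Phe / UUC Phe — identical.
Codon 3: GAG Glu / GAA Glu — synonymous.
Codon 4: CCG Pro / GCC Ala — nonsynonymous.
Codon 5: ACA Thr / ACG Thr — synonymous.
Codon 6: UUA Leu / CUU Leu — synonymous.
Codon 7: AAU Asn / AGU Ser — nonsynonymous.
Codon 8: GCU Ala / GGA Gly — nonsynonymous.
Codon 9: CCG Pro / CCG Pro — identical.
Nonsynonymous differences: 4.

4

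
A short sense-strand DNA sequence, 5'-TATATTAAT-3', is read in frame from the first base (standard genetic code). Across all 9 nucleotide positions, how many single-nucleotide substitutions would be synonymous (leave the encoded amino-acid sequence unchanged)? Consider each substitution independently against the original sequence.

Codon 1 (TAT, Tyr): 1 synonymous substitution.
Codon 2 (ATT, Ile): 2 synonymous substitutions.
Codon 3 (AAT, Asn): 1 synonymous substitution.
Total: 1 + 2 + 1 = 4.

4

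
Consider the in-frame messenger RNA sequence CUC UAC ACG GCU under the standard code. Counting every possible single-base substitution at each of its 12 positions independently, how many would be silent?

10

Codon 1 (CUC, Leu): 3 synonymous substitutions.
Codon 2 (UAC, Tyr): 1 synonymous substitution.
Codon 3 (ACG, Thr): 3 synonymous substitutions.
Codon 4 (GCU, Ala): 3 synonymous substitutions.
Total: 3 + 1 + 3 + 3 = 10.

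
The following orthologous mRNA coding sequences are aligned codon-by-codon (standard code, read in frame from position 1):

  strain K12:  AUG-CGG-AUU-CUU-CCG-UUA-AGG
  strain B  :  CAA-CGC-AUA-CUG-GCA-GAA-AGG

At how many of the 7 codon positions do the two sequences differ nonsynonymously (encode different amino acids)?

Codon 1: AUG Met / CAA Gln — nonsynonymous.
Codon 2: CGG Arg / CGC Arg — synonymous.
Codon 3: AUU Ile / AUA Ile — synonymous.
Codon 4: CUU Leu / CUG Leu — synonymous.
Codon 5: CCG Pro / GCA Ala — nonsynonymous.
Codon 6: UUA Leu / GAA Glu — nonsynonymous.
Codon 7: AGG Arg / AGG Arg — identical.
Nonsynonymous differences: 3.

3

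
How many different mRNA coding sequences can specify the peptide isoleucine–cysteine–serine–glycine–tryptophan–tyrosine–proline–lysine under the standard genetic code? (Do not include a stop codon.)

Ile: 3 codons.
Cys: 2 codons.
Ser: 6 codons.
Gly: 4 codons.
Trp: 1 codon.
Tyr: 2 codons.
Pro: 4 codons.
Lys: 2 codons.
3 × 2 × 6 × 4 × 1 × 2 × 4 × 2 = 2304.

2304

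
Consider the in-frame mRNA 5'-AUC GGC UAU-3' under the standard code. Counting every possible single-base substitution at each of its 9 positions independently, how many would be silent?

Codon 1 (AUC, Ile): 2 synonymous substitutions.
Codon 2 (GGC, Gly): 3 synonymous substitutions.
Codon 3 (UAU, Tyr): 1 synonymous substitution.
Total: 2 + 3 + 1 = 6.

6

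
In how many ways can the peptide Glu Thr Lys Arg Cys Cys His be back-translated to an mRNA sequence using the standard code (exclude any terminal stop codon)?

768

Glu: 2 codons.
Thr: 4 codons.
Lys: 2 codons.
Arg: 6 codons.
Cys: 2 codons.
Cys: 2 codons.
His: 2 codons.
2 × 4 × 2 × 6 × 2 × 2 × 2 = 768.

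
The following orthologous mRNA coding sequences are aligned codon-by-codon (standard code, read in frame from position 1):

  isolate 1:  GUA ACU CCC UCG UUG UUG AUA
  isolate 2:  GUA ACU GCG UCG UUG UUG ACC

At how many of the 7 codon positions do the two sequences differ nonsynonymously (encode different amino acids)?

2

Codon 1: GUA Val / GUA Val — identical.
Codon 2: ACU Thr / ACU Thr — identical.
Codon 3: CCC Pro / GCG Ala — nonsynonymous.
Codon 4: UCG Ser / UCG Ser — identical.
Codon 5: UUG Leu / UUG Leu — identical.
Codon 6: UUG Leu / UUG Leu — identical.
Codon 7: AUA Ile / ACC Thr — nonsynonymous.
Nonsynonymous differences: 2.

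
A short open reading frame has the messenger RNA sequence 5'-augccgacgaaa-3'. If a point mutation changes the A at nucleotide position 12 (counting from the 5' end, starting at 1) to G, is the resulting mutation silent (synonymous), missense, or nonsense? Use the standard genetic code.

silent

Position 12 falls in codon 4: AAA → Lys.
After the substitution the codon is AAG → Lys.
Both encode Lys, so the change is synonymous.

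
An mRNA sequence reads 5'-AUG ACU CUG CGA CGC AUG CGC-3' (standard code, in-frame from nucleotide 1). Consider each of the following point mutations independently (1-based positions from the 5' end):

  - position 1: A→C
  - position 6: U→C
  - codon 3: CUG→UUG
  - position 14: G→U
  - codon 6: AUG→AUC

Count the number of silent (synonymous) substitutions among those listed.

2

Codon 1: AUG (Met) → CUG (Leu) — missense.
Codon 2: ACU (Thr) → ACC (Thr) — synonymous.
Codon 3: CUG (Leu) → UUG (Leu) — synonymous.
Codon 5: CGC (Arg) → CUC (Leu) — missense.
Codon 6: AUG (Met) → AUC (Ile) — missense.
Synonymous: 2 of 5.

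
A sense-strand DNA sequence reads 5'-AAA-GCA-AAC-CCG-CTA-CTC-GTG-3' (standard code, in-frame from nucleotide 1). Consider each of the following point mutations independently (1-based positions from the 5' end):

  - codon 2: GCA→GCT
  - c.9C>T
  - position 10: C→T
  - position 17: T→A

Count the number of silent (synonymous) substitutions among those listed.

Codon 2: GCA (Ala) → GCT (Ala) — synonymous.
Codon 3: AAC (Asn) → AAT (Asn) — synonymous.
Codon 4: CCG (Pro) → TCG (Ser) — missense.
Codon 6: CTC (Leu) → CAC (His) — missense.
Synonymous: 2 of 4.

2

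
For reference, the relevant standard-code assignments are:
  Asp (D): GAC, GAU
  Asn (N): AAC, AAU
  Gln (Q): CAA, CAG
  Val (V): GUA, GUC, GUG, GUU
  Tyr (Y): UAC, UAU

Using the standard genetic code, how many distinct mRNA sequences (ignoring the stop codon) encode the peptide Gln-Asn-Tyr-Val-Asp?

Gln: 2 codons.
Asn: 2 codons.
Tyr: 2 codons.
Val: 4 codons.
Asp: 2 codons.
2 × 2 × 2 × 4 × 2 = 64.

64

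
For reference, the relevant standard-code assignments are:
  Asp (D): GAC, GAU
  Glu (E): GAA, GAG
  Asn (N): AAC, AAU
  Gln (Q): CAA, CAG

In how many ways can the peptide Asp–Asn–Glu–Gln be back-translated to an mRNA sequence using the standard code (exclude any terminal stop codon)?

16

Asp: 2 codons.
Asn: 2 codons.
Glu: 2 codons.
Gln: 2 codons.
2 × 2 × 2 × 2 = 16.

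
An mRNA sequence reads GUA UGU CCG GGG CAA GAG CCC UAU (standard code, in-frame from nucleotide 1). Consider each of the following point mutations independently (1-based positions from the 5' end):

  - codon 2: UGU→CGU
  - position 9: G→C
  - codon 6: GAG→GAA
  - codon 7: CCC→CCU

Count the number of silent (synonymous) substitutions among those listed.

3

Codon 2: UGU (Cys) → CGU (Arg) — missense.
Codon 3: CCG (Pro) → CCC (Pro) — synonymous.
Codon 6: GAG (Glu) → GAA (Glu) — synonymous.
Codon 7: CCC (Pro) → CCU (Pro) — synonymous.
Synonymous: 3 of 4.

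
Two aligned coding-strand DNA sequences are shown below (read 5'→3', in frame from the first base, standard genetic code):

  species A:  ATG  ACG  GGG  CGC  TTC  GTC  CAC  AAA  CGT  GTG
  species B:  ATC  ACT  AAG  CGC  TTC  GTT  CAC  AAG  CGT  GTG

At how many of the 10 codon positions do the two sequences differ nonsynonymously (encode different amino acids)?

Codon 1: ATG Met / ATC Ile — nonsynonymous.
Codon 2: ACG Thr / ACT Thr — synonymous.
Codon 3: GGG Gly / AAG Lys — nonsynonymous.
Codon 4: CGC Arg / CGC Arg — identical.
Codon 5: TTC Phe / TTC Phe — identical.
Codon 6: GTC Val / GTT Val — synonymous.
Codon 7: CAC His / CAC His — identical.
Codon 8: AAA Lys / AAG Lys — synonymous.
Codon 9: CGT Arg / CGT Arg — identical.
Codon 10: GTG Val / GTG Val — identical.
Nonsynonymous differences: 2.

2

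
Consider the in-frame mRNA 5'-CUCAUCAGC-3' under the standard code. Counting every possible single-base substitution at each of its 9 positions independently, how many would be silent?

Codon 1 (CUC, Leu): 3 synonymous substitutions.
Codon 2 (AUC, Ile): 2 synonymous substitutions.
Codon 3 (AGC, Ser): 1 synonymous substitution.
Total: 3 + 2 + 1 = 6.

6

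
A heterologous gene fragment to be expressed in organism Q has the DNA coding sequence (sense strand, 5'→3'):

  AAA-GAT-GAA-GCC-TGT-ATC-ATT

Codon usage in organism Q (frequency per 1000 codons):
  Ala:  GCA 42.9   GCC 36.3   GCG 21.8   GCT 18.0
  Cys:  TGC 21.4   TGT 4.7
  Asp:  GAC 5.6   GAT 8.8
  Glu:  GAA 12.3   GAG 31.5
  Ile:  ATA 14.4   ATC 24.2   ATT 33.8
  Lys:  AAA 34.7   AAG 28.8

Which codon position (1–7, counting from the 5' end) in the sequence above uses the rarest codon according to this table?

Codon 1 AAA (Lys): 34.7 per 1000.
Codon 2 GAT (Asp): 8.8 per 1000.
Codon 3 GAA (Glu): 12.3 per 1000.
Codon 4 GCC (Ala): 36.3 per 1000.
Codon 5 TGT (Cys): 4.7 per 1000.
Codon 6 ATC (Ile): 24.2 per 1000.
Codon 7 ATT (Ile): 33.8 per 1000.
Lowest frequency is 4.7 at codon 5.

5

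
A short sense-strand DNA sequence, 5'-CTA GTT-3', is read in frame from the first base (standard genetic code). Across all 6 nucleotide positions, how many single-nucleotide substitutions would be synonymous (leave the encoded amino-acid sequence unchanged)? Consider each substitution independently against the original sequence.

7

Codon 1 (CTA, Leu): 4 synonymous substitutions.
Codon 2 (GTT, Val): 3 synonymous substitutions.
Total: 4 + 3 = 7.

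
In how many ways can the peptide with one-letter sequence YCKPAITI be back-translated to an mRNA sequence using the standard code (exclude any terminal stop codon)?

4608

Tyr: 2 codons.
Cys: 2 codons.
Lys: 2 codons.
Pro: 4 codons.
Ala: 4 codons.
Ile: 3 codons.
Thr: 4 codons.
Ile: 3 codons.
2 × 2 × 2 × 4 × 4 × 3 × 4 × 3 = 4608.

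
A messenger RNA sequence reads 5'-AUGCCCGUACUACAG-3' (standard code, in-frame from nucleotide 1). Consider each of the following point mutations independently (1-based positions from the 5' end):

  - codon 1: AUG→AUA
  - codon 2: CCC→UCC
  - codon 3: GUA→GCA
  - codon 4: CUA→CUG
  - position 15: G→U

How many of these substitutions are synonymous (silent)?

1

Codon 1: AUG (Met) → AUA (Ile) — missense.
Codon 2: CCC (Pro) → UCC (Ser) — missense.
Codon 3: GUA (Val) → GCA (Ala) — missense.
Codon 4: CUA (Leu) → CUG (Leu) — synonymous.
Codon 5: CAG (Gln) → CAU (His) — missense.
Synonymous: 1 of 5.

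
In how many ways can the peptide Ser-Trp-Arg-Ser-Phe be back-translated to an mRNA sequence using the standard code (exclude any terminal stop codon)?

Ser: 6 codons.
Trp: 1 codon.
Arg: 6 codons.
Ser: 6 codons.
Phe: 2 codons.
6 × 1 × 6 × 6 × 2 = 432.

432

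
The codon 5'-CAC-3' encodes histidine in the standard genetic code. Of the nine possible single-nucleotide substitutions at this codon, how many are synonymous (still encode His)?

Position 1: none → 0 synonymous.
Position 2: none → 0 synonymous.
Position 3: CAU → 1 synonymous.
Total: 0 + 0 + 1 = 1.

1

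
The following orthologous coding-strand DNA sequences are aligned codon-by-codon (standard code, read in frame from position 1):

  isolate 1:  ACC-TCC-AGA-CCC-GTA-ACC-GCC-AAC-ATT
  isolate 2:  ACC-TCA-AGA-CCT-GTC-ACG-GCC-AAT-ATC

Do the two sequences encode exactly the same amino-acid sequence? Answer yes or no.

Codon 1: ACC Thr / ACC Thr — identical.
Codon 2: TCC Ser / TCA Ser — synonymous.
Codon 3: AGA Arg / AGA Arg — identical.
Codon 4: CCC Pro / CCT Pro — synonymous.
Codon 5: GTA Val / GTC Val — synonymous.
Codon 6: ACC Thr / ACG Thr — synonymous.
Codon 7: GCC Ala / GCC Ala — identical.
Codon 8: AAC Asn / AAT Asn — synonymous.
Codon 9: ATT Ile / ATC Ile — synonymous.
Nonsynonymous differences: 0 → same protein.

yes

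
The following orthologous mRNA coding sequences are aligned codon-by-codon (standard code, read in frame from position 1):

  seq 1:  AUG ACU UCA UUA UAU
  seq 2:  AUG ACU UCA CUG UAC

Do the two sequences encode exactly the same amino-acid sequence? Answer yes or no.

yes

Codon 1: AUG Met / AUG Met — identical.
Codon 2: ACU Thr / ACU Thr — identical.
Codon 3: UCA Ser / UCA Ser — identical.
Codon 4: UUA Leu / CUG Leu — synonymous.
Codon 5: UAU Tyr / UAC Tyr — synonymous.
Nonsynonymous differences: 0 → same protein.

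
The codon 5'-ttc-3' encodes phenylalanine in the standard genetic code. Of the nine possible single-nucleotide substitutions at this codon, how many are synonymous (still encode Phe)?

Position 1: none → 0 synonymous.
Position 2: none → 0 synonymous.
Position 3: TTT → 1 synonymous.
Total: 0 + 0 + 1 = 1.

1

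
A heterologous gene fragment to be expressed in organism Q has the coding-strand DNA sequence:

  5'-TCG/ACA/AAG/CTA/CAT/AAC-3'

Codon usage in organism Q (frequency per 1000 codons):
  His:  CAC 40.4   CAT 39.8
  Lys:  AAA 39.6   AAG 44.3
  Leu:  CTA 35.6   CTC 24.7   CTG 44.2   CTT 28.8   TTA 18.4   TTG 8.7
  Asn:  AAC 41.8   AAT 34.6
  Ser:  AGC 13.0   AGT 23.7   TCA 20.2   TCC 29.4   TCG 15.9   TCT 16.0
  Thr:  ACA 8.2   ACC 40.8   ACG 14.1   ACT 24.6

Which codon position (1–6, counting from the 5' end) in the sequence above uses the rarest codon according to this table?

Codon 1 TCG (Ser): 15.9 per 1000.
Codon 2 ACA (Thr): 8.2 per 1000.
Codon 3 AAG (Lys): 44.3 per 1000.
Codon 4 CTA (Leu): 35.6 per 1000.
Codon 5 CAT (His): 39.8 per 1000.
Codon 6 AAC (Asn): 41.8 per 1000.
Lowest frequency is 8.2 at codon 2.

2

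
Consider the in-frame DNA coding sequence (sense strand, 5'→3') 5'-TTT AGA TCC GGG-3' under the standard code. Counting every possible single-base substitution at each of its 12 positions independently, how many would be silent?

9

Codon 1 (TTT, Phe): 1 synonymous substitution.
Codon 2 (AGA, Arg): 2 synonymous substitutions.
Codon 3 (TCC, Ser): 3 synonymous substitutions.
Codon 4 (GGG, Gly): 3 synonymous substitutions.
Total: 1 + 2 + 3 + 3 = 9.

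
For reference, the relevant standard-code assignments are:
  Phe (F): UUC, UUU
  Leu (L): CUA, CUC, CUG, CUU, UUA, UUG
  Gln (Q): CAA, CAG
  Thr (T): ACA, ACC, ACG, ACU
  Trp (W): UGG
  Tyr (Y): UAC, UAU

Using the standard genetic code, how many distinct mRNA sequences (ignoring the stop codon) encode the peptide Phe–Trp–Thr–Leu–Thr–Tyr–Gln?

768

Phe: 2 codons.
Trp: 1 codon.
Thr: 4 codons.
Leu: 6 codons.
Thr: 4 codons.
Tyr: 2 codons.
Gln: 2 codons.
2 × 1 × 4 × 6 × 4 × 2 × 2 = 768.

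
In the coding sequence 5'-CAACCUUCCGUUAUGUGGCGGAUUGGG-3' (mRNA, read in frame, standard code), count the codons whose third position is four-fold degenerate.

Codon 1 CAA (Gln): third position 2-fold.
Codon 2 CCU (Pro): third position 4-fold.
Codon 3 UCC (Ser): third position 4-fold.
Codon 4 GUU (Val): third position 4-fold.
Codon 5 AUG (Met): third position 1-fold.
Codon 6 UGG (Trp): third position 1-fold.
Codon 7 CGG (Arg): third position 4-fold.
Codon 8 AUU (Ile): third position 3-fold.
Codon 9 GGG (Gly): third position 4-fold.
Four-fold degenerate third positions: 5.

5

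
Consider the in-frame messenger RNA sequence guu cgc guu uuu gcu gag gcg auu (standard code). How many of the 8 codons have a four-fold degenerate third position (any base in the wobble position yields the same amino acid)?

Codon 1 GUU (Val): third position 4-fold.
Codon 2 CGC (Arg): third position 4-fold.
Codon 3 GUU (Val): third position 4-fold.
Codon 4 UUU (Phe): third position 2-fold.
Codon 5 GCU (Ala): third position 4-fold.
Codon 6 GAG (Glu): third position 2-fold.
Codon 7 GCG (Ala): third position 4-fold.
Codon 8 AUU (Ile): third position 3-fold.
Four-fold degenerate third positions: 5.

5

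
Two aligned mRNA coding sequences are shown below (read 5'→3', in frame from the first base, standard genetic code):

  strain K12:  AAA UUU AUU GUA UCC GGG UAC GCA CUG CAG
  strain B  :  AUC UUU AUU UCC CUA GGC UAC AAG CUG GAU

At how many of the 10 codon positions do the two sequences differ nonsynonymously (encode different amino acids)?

Codon 1: AAA Lys / AUC Ile — nonsynonymous.
Codon 2: UUU Phe / UUU Phe — identical.
Codon 3: AUU Ile / AUU Ile — identical.
Codon 4: GUA Val / UCC Ser — nonsynonymous.
Codon 5: UCC Ser / CUA Leu — nonsynonymous.
Codon 6: GGG Gly / GGC Gly — synonymous.
Codon 7: UAC Tyr / UAC Tyr — identical.
Codon 8: GCA Ala / AAG Lys — nonsynonymous.
Codon 9: CUG Leu / CUG Leu — identical.
Codon 10: CAG Gln / GAU Asp — nonsynonymous.
Nonsynonymous differences: 5.

5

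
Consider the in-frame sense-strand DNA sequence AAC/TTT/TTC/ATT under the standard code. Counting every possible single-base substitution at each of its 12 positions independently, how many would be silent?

5

Codon 1 (AAC, Asn): 1 synonymous substitution.
Codon 2 (TTT, Phe): 1 synonymous substitution.
Codon 3 (TTC, Phe): 1 synonymous substitution.
Codon 4 (ATT, Ile): 2 synonymous substitutions.
Total: 1 + 1 + 1 + 2 = 5.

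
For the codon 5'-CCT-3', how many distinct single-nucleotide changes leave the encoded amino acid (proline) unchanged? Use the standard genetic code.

3

Position 1: none → 0 synonymous.
Position 2: none → 0 synonymous.
Position 3: CCC, CCA, CCG → 3 synonymous.
Total: 0 + 0 + 3 = 3.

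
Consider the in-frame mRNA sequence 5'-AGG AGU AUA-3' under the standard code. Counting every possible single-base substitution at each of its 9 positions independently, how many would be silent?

5

Codon 1 (AGG, Arg): 2 synonymous substitutions.
Codon 2 (AGU, Ser): 1 synonymous substitution.
Codon 3 (AUA, Ile): 2 synonymous substitutions.
Total: 2 + 1 + 2 = 5.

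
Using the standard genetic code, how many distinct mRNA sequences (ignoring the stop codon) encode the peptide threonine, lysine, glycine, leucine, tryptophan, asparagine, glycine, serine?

Thr: 4 codons.
Lys: 2 codons.
Gly: 4 codons.
Leu: 6 codons.
Trp: 1 codon.
Asn: 2 codons.
Gly: 4 codons.
Ser: 6 codons.
4 × 2 × 4 × 6 × 1 × 2 × 4 × 6 = 9216.

9216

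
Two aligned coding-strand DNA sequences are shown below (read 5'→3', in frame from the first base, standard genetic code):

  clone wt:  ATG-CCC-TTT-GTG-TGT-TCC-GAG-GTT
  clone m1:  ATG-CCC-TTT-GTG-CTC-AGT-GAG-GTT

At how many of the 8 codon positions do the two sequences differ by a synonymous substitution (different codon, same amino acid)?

1

Codon 1: ATG Met / ATG Met — identical.
Codon 2: CCC Pro / CCC Pro — identical.
Codon 3: TTT Phe / TTT Phe — identical.
Codon 4: GTG Val / GTG Val — identical.
Codon 5: TGT Cys / CTC Leu — nonsynonymous.
Codon 6: TCC Ser / AGT Ser — synonymous.
Codon 7: GAG Glu / GAG Glu — identical.
Codon 8: GTT Val / GTT Val — identical.
Synonymous differences: 1.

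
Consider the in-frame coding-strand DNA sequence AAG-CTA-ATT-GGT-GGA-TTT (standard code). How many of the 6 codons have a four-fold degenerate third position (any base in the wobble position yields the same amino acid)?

Codon 1 AAG (Lys): third position 2-fold.
Codon 2 CTA (Leu): third position 4-fold.
Codon 3 ATT (Ile): third position 3-fold.
Codon 4 GGT (Gly): third position 4-fold.
Codon 5 GGA (Gly): third position 4-fold.
Codon 6 TTT (Phe): third position 2-fold.
Four-fold degenerate third positions: 3.

3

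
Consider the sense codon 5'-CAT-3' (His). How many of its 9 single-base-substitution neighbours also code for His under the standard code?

Position 1: none → 0 synonymous.
Position 2: none → 0 synonymous.
Position 3: CAC → 1 synonymous.
Total: 0 + 0 + 1 = 1.

1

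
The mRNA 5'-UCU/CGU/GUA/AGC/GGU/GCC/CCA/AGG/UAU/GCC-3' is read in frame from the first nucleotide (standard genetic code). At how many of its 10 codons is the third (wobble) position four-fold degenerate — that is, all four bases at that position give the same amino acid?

7

Codon 1 UCU (Ser): third position 4-fold.
Codon 2 CGU (Arg): third position 4-fold.
Codon 3 GUA (Val): third position 4-fold.
Codon 4 AGC (Ser): third position 2-fold.
Codon 5 GGU (Gly): third position 4-fold.
Codon 6 GCC (Ala): third position 4-fold.
Codon 7 CCA (Pro): third position 4-fold.
Codon 8 AGG (Arg): third position 2-fold.
Codon 9 UAU (Tyr): third position 2-fold.
Codon 10 GCC (Ala): third position 4-fold.
Four-fold degenerate third positions: 7.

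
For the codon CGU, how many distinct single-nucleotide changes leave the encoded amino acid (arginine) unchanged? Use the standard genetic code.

Position 1: none → 0 synonymous.
Position 2: none → 0 synonymous.
Position 3: CGC, CGA, CGG → 3 synonymous.
Total: 0 + 0 + 3 = 3.

3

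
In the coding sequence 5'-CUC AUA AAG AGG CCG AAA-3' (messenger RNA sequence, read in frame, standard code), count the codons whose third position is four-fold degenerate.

Codon 1 CUC (Leu): third position 4-fold.
Codon 2 AUA (Ile): third position 3-fold.
Codon 3 AAG (Lys): third position 2-fold.
Codon 4 AGG (Arg): third position 2-fold.
Codon 5 CCG (Pro): third position 4-fold.
Codon 6 AAA (Lys): third position 2-fold.
Four-fold degenerate third positions: 2.

2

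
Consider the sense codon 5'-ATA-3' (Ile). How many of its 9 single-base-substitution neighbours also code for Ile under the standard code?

Position 1: none → 0 synonymous.
Position 2: none → 0 synonymous.
Position 3: ATT, ATC → 2 synonymous.
Total: 0 + 0 + 2 = 2.

2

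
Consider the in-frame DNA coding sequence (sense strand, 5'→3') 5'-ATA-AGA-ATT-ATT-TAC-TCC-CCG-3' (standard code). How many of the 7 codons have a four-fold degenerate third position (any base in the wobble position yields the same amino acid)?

2

Codon 1 ATA (Ile): third position 3-fold.
Codon 2 AGA (Arg): third position 2-fold.
Codon 3 ATT (Ile): third position 3-fold.
Codon 4 ATT (Ile): third position 3-fold.
Codon 5 TAC (Tyr): third position 2-fold.
Codon 6 TCC (Ser): third position 4-fold.
Codon 7 CCG (Pro): third position 4-fold.
Four-fold degenerate third positions: 2.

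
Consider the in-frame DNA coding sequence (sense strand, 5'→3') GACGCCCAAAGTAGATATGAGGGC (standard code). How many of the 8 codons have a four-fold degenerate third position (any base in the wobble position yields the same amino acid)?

2

Codon 1 GAC (Asp): third position 2-fold.
Codon 2 GCC (Ala): third position 4-fold.
Codon 3 CAA (Gln): third position 2-fold.
Codon 4 AGT (Ser): third position 2-fold.
Codon 5 AGA (Arg): third position 2-fold.
Codon 6 TAT (Tyr): third position 2-fold.
Codon 7 GAG (Glu): third position 2-fold.
Codon 8 GGC (Gly): third position 4-fold.
Four-fold degenerate third positions: 2.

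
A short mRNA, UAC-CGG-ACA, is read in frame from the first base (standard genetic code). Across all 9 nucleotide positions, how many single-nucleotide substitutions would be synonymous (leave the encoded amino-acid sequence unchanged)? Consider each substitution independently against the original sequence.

8

Codon 1 (UAC, Tyr): 1 synonymous substitution.
Codon 2 (CGG, Arg): 4 synonymous substitutions.
Codon 3 (ACA, Thr): 3 synonymous substitutions.
Total: 1 + 4 + 3 = 8.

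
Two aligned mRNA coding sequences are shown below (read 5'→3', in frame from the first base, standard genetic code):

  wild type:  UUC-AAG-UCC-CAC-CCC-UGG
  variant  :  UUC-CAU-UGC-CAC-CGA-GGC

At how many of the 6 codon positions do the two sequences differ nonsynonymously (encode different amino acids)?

4

Codon 1: UUC Phe / UUC Phe — identical.
Codon 2: AAG Lys / CAU His — nonsynonymous.
Codon 3: UCC Ser / UGC Cys — nonsynonymous.
Codon 4: CAC His / CAC His — identical.
Codon 5: CCC Pro / CGA Arg — nonsynonymous.
Codon 6: UGG Trp / GGC Gly — nonsynonymous.
Nonsynonymous differences: 4.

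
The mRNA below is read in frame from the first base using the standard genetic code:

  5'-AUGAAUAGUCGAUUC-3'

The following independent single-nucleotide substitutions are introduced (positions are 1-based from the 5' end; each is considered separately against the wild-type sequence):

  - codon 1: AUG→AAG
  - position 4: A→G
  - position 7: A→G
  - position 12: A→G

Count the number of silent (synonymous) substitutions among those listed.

Codon 1: AUG (Met) → AAG (Lys) — missense.
Codon 2: AAU (Asn) → GAU (Asp) — missense.
Codon 3: AGU (Ser) → GGU (Gly) — missense.
Codon 4: CGA (Arg) → CGG (Arg) — synonymous.
Synonymous: 1 of 4.

1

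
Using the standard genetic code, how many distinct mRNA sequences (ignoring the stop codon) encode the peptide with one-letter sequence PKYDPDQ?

Pro: 4 codons.
Lys: 2 codons.
Tyr: 2 codons.
Asp: 2 codons.
Pro: 4 codons.
Asp: 2 codons.
Gln: 2 codons.
4 × 2 × 2 × 2 × 4 × 2 × 2 = 512.

512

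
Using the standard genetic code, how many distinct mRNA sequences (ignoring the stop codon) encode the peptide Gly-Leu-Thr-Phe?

192

Gly: 4 codons.
Leu: 6 codons.
Thr: 4 codons.
Phe: 2 codons.
4 × 6 × 4 × 2 = 192.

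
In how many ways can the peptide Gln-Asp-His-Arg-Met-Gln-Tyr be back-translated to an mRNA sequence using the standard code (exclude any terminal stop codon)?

192

Gln: 2 codons.
Asp: 2 codons.
His: 2 codons.
Arg: 6 codons.
Met: 1 codon.
Gln: 2 codons.
Tyr: 2 codons.
2 × 2 × 2 × 6 × 1 × 2 × 2 = 192.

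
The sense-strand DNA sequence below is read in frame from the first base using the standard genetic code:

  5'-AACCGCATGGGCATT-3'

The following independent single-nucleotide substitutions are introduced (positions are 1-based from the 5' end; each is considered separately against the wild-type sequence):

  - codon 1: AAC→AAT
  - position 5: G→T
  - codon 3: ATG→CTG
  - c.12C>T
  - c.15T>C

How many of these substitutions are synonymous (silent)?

3

Codon 1: AAC (Asn) → AAT (Asn) — synonymous.
Codon 2: CGC (Arg) → CTC (Leu) — missense.
Codon 3: ATG (Met) → CTG (Leu) — missense.
Codon 4: GGC (Gly) → GGT (Gly) — synonymous.
Codon 5: ATT (Ile) → ATC (Ile) — synonymous.
Synonymous: 3 of 5.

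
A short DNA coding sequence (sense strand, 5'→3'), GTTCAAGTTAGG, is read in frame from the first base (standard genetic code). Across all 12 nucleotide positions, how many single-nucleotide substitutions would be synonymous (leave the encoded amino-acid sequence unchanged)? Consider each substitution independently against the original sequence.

9

Codon 1 (GTT, Val): 3 synonymous substitutions.
Codon 2 (CAA, Gln): 1 synonymous substitution.
Codon 3 (GTT, Val): 3 synonymous substitutions.
Codon 4 (AGG, Arg): 2 synonymous substitutions.
Total: 3 + 1 + 3 + 2 = 9.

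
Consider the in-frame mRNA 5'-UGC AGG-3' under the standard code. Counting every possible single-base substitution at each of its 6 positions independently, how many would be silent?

Codon 1 (UGC, Cys): 1 synonymous substitution.
Codon 2 (AGG, Arg): 2 synonymous substitutions.
Total: 1 + 2 = 3.

3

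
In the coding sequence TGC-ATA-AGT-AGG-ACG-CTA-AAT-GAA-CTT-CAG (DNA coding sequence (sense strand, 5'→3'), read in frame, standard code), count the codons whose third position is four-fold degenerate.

Codon 1 TGC (Cys): third position 2-fold.
Codon 2 ATA (Ile): third position 3-fold.
Codon 3 AGT (Ser): third position 2-fold.
Codon 4 AGG (Arg): third position 2-fold.
Codon 5 ACG (Thr): third position 4-fold.
Codon 6 CTA (Leu): third position 4-fold.
Codon 7 AAT (Asn): third position 2-fold.
Codon 8 GAA (Glu): third position 2-fold.
Codon 9 CTT (Leu): third position 4-fold.
Codon 10 CAG (Gln): third position 2-fold.
Four-fold degenerate third positions: 3.

3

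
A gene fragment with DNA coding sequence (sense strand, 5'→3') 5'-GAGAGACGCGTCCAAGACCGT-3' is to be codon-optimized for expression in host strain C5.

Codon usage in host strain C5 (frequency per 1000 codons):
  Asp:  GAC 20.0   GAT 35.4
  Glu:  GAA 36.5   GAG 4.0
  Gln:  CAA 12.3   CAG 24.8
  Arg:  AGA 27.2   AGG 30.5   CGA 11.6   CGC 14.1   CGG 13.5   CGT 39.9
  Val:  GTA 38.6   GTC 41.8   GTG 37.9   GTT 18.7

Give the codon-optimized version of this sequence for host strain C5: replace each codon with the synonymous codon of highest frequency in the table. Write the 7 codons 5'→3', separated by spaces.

Codon 1 (Glu): best is GAA at 36.5.
Codon 2 (Arg): best is CGT at 39.9.
Codon 3 (Arg): best is CGT at 39.9.
Codon 4 (Val): best is GTC at 41.8.
Codon 5 (Gln): best is CAG at 24.8.
Codon 6 (Asp): best is GAT at 35.4.
Codon 7 (Arg): best is CGT at 39.9.

GAA CGT CGT GTC CAG GAT CGT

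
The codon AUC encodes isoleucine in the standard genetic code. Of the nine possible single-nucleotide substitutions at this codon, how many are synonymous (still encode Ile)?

Position 1: none → 0 synonymous.
Position 2: none → 0 synonymous.
Position 3: AUU, AUA → 2 synonymous.
Total: 0 + 0 + 2 = 2.

2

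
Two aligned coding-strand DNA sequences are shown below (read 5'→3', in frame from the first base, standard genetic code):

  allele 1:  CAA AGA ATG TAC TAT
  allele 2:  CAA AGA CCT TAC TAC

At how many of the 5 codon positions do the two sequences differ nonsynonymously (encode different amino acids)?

1

Codon 1: CAA Gln / CAA Gln — identical.
Codon 2: AGA Arg / AGA Arg — identical.
Codon 3: ATG Met / CCT Pro — nonsynonymous.
Codon 4: TAC Tyr / TAC Tyr — identical.
Codon 5: TAT Tyr / TAC Tyr — synonymous.
Nonsynonymous differences: 1.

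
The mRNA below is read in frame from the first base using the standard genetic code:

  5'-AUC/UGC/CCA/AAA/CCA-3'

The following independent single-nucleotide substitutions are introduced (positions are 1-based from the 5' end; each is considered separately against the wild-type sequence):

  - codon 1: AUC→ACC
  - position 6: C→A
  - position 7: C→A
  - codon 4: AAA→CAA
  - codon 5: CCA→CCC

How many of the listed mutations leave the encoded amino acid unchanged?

Codon 1: AUC (Ile) → ACC (Thr) — missense.
Codon 2: UGC (Cys) → UGA (Stop) — nonsense.
Codon 3: CCA (Pro) → ACA (Thr) — missense.
Codon 4: AAA (Lys) → CAA (Gln) — missense.
Codon 5: CCA (Pro) → CCC (Pro) — synonymous.
Synonymous: 1 of 5.

1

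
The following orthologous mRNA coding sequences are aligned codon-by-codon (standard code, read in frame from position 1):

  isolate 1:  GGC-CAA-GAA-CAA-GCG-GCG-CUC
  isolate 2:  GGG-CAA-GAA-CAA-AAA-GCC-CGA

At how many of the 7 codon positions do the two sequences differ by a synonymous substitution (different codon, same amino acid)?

2

Codon 1: GGC Gly / GGG Gly — synonymous.
Codon 2: CAA Gln / CAA Gln — identical.
Codon 3: GAA Glu / GAA Glu — identical.
Codon 4: CAA Gln / CAA Gln — identical.
Codon 5: GCG Ala / AAA Lys — nonsynonymous.
Codon 6: GCG Ala / GCC Ala — synonymous.
Codon 7: CUC Leu / CGA Arg — nonsynonymous.
Synonymous differences: 2.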